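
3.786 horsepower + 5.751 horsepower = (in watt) 7112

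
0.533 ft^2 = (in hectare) 4.952e-06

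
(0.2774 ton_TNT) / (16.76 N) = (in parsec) 2.244e-09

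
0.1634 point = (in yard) 6.304e-05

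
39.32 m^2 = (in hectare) 0.003932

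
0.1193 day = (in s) 1.031e+04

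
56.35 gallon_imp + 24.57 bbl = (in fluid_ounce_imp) 1.465e+05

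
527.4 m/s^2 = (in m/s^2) 527.4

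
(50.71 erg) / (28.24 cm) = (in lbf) 4.037e-06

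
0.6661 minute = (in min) 0.6661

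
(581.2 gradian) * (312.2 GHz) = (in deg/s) 1.633e+14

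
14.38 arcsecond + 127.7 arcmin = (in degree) 2.132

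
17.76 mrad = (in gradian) 1.131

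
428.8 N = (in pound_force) 96.4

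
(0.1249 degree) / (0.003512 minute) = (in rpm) 0.09879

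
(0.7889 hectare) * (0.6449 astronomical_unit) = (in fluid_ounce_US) 2.574e+19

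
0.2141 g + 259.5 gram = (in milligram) 2.597e+05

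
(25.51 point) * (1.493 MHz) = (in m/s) 1.344e+04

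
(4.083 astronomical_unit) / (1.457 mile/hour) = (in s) 9.378e+11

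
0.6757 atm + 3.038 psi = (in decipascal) 8.941e+05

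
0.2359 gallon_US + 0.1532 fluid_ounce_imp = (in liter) 0.8973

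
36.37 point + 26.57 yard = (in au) 1.625e-10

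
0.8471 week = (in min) 8539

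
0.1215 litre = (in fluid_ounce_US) 4.108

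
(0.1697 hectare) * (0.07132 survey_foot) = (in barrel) 232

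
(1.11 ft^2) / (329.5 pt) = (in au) 5.93e-12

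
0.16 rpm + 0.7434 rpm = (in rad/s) 0.0946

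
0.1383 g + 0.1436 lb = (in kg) 0.06527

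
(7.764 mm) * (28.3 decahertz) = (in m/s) 2.197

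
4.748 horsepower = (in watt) 3541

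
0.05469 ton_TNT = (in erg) 2.288e+15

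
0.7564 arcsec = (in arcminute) 0.01261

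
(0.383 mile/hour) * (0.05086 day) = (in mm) 7.524e+05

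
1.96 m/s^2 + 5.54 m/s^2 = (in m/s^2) 7.5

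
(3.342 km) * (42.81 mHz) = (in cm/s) 1.431e+04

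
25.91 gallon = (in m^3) 0.09808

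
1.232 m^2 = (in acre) 0.0003044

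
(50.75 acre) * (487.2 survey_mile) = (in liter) 1.61e+14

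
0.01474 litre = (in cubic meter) 1.474e-05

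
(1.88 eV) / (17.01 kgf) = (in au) 1.207e-32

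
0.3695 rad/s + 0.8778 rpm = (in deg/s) 26.44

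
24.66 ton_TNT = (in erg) 1.032e+18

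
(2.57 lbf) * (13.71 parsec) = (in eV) 3.019e+37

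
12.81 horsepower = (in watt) 9552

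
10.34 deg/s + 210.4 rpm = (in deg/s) 1273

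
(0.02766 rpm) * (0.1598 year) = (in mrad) 1.46e+07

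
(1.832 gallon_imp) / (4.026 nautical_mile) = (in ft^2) 1.202e-05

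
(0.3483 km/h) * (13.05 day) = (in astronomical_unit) 7.292e-07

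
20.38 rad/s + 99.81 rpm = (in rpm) 294.4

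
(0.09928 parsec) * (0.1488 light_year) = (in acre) 1.066e+27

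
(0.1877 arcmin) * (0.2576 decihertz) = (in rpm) 1.343e-05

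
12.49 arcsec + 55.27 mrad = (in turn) 0.008806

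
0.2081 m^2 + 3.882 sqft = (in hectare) 5.687e-05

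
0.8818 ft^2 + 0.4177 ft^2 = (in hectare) 1.207e-05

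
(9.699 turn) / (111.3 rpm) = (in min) 0.08714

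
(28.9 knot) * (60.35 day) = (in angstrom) 7.752e+17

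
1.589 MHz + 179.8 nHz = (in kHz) 1589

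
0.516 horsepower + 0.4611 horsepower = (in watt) 728.6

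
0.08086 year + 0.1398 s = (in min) 4.25e+04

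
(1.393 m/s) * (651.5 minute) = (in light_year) 5.756e-12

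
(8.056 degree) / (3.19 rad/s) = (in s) 0.04408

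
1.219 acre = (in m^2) 4933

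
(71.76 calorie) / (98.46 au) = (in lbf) 4.582e-12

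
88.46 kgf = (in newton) 867.5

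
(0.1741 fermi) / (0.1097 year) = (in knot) 9.782e-23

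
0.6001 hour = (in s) 2160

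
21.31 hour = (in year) 0.002433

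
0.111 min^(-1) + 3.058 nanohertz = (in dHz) 0.0185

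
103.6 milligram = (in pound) 0.0002284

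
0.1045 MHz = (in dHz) 1.045e+06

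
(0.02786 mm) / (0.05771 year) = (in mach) 4.496e-14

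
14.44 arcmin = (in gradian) 0.2674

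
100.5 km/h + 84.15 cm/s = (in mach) 0.08446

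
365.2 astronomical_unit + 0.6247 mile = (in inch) 2.151e+15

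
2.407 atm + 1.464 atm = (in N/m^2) 3.922e+05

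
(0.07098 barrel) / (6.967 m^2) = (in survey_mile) 1.006e-06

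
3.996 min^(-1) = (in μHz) 6.66e+04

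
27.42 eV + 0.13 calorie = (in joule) 0.5439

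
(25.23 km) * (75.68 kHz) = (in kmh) 6.874e+09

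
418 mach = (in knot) 2.767e+05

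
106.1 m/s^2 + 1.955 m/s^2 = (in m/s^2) 108.1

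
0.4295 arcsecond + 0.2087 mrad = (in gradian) 0.01342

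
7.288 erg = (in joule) 7.288e-07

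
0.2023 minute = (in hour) 0.003372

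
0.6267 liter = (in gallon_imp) 0.1379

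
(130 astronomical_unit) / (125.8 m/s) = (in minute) 2.577e+09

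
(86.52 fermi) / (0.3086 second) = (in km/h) 1.009e-12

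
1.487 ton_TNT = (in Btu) 5.897e+06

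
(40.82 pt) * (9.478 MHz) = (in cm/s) 1.365e+07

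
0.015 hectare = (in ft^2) 1615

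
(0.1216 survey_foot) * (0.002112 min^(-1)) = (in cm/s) 0.0001305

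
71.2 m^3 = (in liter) 7.12e+04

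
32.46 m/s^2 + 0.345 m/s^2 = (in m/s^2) 32.8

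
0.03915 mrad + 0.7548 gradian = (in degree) 0.6816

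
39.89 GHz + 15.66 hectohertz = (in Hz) 3.989e+10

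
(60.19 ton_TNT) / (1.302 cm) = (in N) 1.934e+13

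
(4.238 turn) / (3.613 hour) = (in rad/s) 0.002047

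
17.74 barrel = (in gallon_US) 745.1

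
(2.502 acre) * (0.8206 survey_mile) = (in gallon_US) 3.532e+09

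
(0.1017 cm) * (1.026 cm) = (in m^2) 1.043e-05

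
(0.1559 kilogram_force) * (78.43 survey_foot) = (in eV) 2.281e+20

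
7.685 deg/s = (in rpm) 1.281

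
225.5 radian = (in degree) 1.292e+04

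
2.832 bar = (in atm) 2.795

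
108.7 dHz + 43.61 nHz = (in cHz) 1087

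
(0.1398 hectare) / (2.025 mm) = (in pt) 1.957e+09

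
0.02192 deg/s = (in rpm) 0.003653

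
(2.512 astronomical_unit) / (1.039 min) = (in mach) 1.77e+07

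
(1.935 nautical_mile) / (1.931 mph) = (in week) 0.006864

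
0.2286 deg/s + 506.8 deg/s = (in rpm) 84.5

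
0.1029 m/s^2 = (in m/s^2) 0.1029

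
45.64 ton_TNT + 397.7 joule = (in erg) 1.91e+18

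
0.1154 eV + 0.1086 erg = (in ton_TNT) 2.596e-18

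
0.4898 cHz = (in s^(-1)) 0.004898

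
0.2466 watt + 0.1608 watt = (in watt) 0.4074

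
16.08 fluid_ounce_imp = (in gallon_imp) 0.1005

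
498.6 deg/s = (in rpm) 83.1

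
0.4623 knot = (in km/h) 0.8562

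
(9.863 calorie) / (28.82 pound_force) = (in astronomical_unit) 2.152e-12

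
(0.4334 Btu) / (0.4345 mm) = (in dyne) 1.052e+11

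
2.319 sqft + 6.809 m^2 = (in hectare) 0.0007024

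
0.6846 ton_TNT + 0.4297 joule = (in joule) 2.864e+09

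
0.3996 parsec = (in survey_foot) 4.045e+16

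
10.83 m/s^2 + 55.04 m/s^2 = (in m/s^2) 65.87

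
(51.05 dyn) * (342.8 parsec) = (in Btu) 5.118e+12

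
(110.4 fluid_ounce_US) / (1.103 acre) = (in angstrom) 7314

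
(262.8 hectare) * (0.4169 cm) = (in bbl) 6.891e+04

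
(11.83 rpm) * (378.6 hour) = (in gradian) 1.075e+08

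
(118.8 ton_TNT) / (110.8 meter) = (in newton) 4.486e+09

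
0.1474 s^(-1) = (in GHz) 1.474e-10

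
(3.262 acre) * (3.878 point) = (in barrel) 113.6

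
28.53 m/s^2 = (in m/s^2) 28.53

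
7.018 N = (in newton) 7.018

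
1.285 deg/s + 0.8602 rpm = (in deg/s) 6.446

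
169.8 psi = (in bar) 11.71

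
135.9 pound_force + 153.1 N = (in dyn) 7.576e+07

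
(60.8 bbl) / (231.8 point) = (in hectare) 0.01182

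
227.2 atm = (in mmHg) 1.727e+05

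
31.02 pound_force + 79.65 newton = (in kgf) 22.19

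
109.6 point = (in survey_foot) 0.1269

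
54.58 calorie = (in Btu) 0.2164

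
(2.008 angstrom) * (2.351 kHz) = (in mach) 1.386e-09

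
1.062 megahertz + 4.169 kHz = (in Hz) 1.066e+06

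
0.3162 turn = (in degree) 113.8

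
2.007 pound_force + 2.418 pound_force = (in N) 19.68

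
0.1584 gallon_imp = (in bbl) 0.004529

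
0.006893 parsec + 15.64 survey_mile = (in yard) 2.326e+14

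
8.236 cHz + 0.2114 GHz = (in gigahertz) 0.2114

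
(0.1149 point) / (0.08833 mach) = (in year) 4.274e-14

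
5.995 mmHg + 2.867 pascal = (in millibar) 8.021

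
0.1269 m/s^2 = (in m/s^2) 0.1269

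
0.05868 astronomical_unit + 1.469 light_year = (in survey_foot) 4.56e+16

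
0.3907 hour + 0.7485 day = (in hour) 18.35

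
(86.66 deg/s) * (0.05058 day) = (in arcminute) 2.272e+07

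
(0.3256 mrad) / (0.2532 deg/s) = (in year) 2.336e-09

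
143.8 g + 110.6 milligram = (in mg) 1.439e+05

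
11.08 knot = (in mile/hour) 12.75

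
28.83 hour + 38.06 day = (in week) 5.609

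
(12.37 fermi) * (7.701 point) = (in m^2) 3.361e-17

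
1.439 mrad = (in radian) 0.001439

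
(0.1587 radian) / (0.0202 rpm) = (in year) 2.379e-06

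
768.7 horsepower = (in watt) 5.732e+05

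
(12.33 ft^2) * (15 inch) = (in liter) 436.4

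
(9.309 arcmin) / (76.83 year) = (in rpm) 1.067e-11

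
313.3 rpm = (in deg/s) 1880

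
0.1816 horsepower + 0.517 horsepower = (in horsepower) 0.6986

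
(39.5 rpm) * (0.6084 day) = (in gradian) 1.384e+07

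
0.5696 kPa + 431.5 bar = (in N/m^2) 4.315e+07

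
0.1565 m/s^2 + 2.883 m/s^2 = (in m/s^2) 3.039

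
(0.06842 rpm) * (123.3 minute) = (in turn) 8.436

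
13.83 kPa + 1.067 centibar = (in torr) 111.7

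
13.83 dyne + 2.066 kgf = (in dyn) 2.026e+06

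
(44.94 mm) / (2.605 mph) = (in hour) 1.072e-05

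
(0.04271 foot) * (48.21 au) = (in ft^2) 1.011e+12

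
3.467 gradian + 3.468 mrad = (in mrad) 57.93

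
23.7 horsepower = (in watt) 1.767e+04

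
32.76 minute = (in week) 0.00325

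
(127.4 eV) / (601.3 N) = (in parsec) 1.1e-36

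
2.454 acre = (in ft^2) 1.069e+05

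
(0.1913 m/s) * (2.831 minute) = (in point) 9.211e+04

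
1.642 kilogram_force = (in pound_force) 3.62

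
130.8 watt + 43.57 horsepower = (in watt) 3.262e+04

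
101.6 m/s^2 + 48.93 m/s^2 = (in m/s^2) 150.5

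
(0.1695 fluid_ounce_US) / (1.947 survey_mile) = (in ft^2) 1.722e-08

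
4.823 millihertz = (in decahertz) 0.0004823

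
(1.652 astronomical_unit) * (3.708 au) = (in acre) 3.388e+19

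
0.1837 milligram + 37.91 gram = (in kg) 0.03791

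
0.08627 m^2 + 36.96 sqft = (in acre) 0.0008698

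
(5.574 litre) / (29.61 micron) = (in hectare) 0.01882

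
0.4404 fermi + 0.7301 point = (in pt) 0.7301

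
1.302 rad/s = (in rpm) 12.43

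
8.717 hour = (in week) 0.05189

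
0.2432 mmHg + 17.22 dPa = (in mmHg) 0.2561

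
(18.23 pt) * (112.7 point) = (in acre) 6.318e-08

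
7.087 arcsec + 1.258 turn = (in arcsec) 1.63e+06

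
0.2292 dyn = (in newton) 2.292e-06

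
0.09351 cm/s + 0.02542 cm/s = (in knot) 0.002312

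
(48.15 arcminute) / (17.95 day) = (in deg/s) 5.174e-07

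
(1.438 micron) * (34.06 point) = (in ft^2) 1.86e-07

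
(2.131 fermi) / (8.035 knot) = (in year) 1.635e-23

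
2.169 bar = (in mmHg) 1627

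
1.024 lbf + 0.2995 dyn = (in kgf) 0.4645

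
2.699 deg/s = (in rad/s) 0.04711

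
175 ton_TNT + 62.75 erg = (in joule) 7.322e+11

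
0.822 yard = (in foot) 2.466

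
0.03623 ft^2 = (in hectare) 3.366e-07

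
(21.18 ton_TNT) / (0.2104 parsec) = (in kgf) 1.392e-06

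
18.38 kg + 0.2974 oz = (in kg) 18.39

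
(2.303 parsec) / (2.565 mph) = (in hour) 1.722e+13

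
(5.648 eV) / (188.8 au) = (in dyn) 3.204e-27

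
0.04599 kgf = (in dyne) 4.51e+04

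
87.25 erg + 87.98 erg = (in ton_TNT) 4.188e-15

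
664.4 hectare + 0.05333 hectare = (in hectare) 664.5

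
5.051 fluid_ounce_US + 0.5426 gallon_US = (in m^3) 0.002203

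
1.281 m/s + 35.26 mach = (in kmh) 4.323e+04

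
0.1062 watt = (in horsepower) 0.0001424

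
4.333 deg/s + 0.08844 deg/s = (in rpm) 0.7369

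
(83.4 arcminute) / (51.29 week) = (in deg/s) 4.481e-08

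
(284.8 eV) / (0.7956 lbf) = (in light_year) 1.363e-33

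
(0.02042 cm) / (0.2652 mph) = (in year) 5.462e-11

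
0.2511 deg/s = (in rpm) 0.04185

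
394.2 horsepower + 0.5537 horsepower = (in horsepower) 394.8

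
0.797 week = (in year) 0.01528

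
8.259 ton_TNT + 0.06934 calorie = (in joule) 3.456e+10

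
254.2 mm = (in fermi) 2.542e+14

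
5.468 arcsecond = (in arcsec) 5.468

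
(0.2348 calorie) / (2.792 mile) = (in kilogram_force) 2.229e-05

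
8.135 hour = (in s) 2.929e+04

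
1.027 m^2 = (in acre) 0.0002538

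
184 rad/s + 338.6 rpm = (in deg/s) 1.257e+04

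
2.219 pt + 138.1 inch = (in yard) 3.837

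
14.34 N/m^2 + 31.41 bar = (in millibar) 3.141e+04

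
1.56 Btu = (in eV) 1.027e+22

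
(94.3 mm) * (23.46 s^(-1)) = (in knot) 4.3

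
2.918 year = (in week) 152.2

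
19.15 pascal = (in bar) 0.0001915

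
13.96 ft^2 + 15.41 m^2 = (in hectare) 0.001671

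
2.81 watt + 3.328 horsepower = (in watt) 2484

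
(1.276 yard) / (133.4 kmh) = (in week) 5.206e-08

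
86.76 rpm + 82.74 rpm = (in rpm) 169.5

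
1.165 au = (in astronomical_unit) 1.165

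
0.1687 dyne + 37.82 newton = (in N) 37.82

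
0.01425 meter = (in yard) 0.01558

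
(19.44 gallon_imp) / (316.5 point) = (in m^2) 0.7915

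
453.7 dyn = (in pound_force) 0.00102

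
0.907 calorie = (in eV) 2.369e+19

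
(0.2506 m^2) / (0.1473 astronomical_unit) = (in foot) 3.731e-11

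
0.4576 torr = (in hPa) 0.6101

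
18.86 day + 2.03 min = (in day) 18.86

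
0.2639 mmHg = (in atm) 0.0003472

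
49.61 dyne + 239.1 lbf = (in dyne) 1.064e+08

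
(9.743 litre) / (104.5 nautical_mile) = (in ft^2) 5.419e-07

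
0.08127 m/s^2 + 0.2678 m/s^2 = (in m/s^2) 0.3491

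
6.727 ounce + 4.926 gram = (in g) 195.6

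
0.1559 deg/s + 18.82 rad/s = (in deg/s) 1078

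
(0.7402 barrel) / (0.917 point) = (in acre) 0.08989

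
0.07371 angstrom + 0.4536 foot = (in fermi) 1.383e+14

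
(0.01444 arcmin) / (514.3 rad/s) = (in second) 8.167e-09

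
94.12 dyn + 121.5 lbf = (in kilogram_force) 55.11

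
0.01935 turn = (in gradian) 7.74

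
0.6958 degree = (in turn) 0.001933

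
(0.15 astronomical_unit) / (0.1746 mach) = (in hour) 1.048e+05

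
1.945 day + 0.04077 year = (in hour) 403.8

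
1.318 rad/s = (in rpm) 12.59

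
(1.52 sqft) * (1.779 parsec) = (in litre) 7.752e+18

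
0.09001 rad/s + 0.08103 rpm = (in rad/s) 0.0985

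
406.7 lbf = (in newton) 1809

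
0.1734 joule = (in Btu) 0.0001644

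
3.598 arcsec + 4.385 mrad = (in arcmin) 15.13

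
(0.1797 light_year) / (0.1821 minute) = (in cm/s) 1.556e+16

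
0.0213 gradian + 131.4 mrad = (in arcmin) 452.9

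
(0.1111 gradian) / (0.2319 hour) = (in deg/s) 0.0001198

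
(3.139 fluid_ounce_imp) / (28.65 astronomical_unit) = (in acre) 5.142e-21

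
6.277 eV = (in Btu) 9.532e-22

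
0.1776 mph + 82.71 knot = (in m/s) 42.63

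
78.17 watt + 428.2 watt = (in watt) 506.4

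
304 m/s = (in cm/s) 3.04e+04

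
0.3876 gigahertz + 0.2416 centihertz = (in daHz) 3.876e+07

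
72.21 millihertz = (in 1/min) 4.333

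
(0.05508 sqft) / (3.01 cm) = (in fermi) 1.7e+14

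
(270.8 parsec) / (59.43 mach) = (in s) 4.129e+14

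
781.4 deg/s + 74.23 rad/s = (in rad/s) 87.87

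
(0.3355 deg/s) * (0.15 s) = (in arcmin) 3.02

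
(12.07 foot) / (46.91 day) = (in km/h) 3.268e-06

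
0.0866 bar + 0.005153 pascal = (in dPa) 8.66e+04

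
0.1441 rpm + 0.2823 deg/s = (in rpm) 0.1912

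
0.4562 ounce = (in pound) 0.02851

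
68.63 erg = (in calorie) 1.64e-06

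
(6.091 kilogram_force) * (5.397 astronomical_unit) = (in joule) 4.823e+13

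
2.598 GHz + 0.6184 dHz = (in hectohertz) 2.598e+07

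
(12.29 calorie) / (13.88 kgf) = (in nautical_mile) 0.000204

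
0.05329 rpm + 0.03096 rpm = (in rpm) 0.08425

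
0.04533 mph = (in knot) 0.03939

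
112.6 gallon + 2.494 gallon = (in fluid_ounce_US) 1.473e+04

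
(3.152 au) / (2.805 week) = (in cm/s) 2.78e+07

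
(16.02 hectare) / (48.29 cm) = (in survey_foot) 1.088e+06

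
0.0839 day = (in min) 120.8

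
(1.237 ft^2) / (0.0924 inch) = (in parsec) 1.587e-15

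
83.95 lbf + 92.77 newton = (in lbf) 104.8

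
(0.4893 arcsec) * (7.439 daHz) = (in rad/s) 0.0001765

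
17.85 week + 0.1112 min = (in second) 1.08e+07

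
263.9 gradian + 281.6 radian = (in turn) 45.48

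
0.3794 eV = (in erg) 6.079e-13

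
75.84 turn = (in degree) 2.73e+04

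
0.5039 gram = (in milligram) 503.9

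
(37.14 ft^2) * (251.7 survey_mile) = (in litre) 1.398e+09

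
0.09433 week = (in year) 0.001809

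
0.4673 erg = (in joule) 4.673e-08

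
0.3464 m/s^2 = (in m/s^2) 0.3464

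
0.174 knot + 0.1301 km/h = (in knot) 0.2442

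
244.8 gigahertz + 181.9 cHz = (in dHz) 2.448e+12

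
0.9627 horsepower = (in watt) 717.9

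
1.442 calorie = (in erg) 6.033e+07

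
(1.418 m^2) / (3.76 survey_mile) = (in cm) 0.02343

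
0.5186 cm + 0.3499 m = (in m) 0.3551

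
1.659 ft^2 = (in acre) 3.809e-05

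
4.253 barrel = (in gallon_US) 178.6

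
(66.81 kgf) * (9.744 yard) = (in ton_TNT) 1.395e-06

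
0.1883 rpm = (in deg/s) 1.13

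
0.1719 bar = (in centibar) 17.19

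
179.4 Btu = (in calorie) 4.524e+04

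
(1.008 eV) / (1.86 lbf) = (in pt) 5.533e-17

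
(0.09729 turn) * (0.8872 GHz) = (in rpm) 5.179e+09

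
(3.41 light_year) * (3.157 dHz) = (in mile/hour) 2.278e+16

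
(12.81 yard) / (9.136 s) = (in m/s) 1.282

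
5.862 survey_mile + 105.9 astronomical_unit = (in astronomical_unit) 105.9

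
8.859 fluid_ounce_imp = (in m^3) 0.0002517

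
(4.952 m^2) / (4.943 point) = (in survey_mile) 1.765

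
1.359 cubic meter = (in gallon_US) 359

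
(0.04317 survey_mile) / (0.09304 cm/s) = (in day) 0.8643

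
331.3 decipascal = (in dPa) 331.3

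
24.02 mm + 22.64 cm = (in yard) 0.2739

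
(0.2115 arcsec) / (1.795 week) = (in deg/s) 5.412e-11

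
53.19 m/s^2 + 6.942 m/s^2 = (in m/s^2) 60.13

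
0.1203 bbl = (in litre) 19.13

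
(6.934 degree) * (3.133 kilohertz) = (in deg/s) 2.172e+04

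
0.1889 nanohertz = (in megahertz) 1.889e-16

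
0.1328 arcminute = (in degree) 0.002213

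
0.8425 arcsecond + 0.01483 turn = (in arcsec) 1.922e+04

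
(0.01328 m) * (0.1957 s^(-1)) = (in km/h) 0.009356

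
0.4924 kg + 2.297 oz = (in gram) 557.5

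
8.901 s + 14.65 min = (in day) 0.01028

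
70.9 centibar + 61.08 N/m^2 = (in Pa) 7.096e+04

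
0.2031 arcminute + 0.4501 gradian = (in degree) 0.4085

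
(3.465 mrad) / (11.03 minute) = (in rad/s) 5.236e-06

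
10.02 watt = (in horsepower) 0.01344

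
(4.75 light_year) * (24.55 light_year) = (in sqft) 1.123e+35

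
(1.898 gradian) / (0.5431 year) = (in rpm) 1.662e-08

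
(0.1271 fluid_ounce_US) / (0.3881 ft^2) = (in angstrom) 1.042e+06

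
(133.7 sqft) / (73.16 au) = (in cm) 1.135e-10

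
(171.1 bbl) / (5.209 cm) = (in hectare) 0.05222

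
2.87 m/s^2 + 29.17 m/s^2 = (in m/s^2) 32.04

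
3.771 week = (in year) 0.07232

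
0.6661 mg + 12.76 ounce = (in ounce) 12.76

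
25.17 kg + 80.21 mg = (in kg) 25.17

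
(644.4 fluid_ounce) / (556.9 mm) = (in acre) 8.456e-06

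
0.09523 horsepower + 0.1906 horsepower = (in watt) 213.1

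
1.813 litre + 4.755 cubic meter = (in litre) 4757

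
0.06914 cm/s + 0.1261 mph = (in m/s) 0.05706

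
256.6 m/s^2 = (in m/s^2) 256.6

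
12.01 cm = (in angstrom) 1.201e+09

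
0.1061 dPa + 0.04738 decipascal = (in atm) 1.515e-07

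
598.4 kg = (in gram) 5.984e+05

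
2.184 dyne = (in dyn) 2.184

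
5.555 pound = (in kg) 2.52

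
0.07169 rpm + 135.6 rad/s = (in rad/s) 135.6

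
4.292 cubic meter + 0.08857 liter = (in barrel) 27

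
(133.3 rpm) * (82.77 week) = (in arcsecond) 1.441e+14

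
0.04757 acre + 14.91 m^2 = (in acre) 0.05125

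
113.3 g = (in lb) 0.2498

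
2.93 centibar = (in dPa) 2.93e+04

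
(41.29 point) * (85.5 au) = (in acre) 4.604e+07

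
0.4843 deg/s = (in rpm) 0.08072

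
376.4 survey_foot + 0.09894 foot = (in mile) 0.07131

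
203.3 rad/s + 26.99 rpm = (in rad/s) 206.1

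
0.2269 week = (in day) 1.588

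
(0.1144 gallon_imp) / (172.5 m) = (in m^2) 3.015e-06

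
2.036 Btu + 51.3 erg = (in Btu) 2.036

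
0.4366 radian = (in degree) 25.02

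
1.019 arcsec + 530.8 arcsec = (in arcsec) 531.8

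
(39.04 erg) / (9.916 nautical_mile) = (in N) 2.126e-10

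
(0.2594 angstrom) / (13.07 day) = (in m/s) 2.297e-17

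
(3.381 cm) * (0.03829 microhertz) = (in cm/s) 1.295e-07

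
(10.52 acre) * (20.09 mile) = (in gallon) 3.636e+11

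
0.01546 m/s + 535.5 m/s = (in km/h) 1928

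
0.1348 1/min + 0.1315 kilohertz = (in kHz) 0.1315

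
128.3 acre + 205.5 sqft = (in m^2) 5.192e+05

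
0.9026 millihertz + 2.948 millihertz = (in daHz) 0.0003851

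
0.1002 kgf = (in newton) 0.9826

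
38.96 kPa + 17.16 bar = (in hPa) 1.755e+04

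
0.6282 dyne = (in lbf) 1.412e-06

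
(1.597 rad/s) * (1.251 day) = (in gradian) 1.099e+07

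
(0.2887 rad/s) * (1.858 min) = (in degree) 1844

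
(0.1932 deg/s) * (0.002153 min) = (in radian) 0.0004356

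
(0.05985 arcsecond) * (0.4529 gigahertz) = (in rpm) 1255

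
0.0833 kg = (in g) 83.3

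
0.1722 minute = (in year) 3.276e-07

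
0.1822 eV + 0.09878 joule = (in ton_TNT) 2.361e-11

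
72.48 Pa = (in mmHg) 0.5436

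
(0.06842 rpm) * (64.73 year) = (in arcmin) 5.028e+10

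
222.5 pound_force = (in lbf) 222.5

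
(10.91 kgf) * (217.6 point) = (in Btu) 0.007784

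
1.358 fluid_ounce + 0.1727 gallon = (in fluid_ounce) 23.46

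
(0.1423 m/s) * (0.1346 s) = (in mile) 1.19e-05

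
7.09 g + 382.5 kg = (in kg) 382.5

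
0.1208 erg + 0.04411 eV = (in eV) 7.54e+10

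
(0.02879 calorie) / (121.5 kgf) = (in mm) 0.1011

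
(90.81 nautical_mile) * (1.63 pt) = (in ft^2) 1041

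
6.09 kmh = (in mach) 0.004968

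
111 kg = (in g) 1.11e+05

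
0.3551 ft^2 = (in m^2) 0.03299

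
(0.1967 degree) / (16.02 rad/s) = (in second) 0.0002143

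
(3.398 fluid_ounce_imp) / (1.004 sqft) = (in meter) 0.001035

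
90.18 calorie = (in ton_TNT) 9.018e-08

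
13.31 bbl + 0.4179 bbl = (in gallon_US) 576.6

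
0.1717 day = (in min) 247.2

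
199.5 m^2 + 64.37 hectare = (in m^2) 6.439e+05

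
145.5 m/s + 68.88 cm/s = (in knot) 284.2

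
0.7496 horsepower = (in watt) 559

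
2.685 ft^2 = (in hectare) 2.494e-05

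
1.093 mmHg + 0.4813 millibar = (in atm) 0.001913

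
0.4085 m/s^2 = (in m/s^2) 0.4085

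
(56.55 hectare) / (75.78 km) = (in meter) 7.462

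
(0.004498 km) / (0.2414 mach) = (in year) 1.735e-09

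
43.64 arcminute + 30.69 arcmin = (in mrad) 21.62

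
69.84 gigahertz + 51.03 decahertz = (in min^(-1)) 4.19e+12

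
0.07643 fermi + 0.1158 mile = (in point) 5.283e+05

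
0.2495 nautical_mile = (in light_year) 4.884e-14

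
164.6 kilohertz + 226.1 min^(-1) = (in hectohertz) 1646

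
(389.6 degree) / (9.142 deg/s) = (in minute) 0.7103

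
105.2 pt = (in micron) 3.711e+04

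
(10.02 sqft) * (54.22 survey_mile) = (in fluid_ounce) 2.747e+09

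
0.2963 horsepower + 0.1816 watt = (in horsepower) 0.2965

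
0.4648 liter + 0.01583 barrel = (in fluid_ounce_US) 100.8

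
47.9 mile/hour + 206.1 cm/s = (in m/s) 23.47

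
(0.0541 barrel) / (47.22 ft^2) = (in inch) 0.07719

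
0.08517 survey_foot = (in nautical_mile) 1.402e-05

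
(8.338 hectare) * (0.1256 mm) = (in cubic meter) 10.47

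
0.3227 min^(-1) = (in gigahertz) 5.378e-12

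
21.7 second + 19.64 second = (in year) 1.311e-06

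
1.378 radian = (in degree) 78.95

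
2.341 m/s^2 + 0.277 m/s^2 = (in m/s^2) 2.618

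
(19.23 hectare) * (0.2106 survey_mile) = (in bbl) 4.099e+08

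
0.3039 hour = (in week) 0.001809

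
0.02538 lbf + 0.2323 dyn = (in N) 0.1129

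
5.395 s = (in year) 1.711e-07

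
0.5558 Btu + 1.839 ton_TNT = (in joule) 7.694e+09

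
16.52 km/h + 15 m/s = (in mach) 0.05753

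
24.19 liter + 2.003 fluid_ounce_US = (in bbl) 0.1525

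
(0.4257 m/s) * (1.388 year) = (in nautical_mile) 1.006e+04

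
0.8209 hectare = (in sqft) 8.836e+04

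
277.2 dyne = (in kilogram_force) 0.0002827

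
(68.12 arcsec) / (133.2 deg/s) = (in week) 2.349e-10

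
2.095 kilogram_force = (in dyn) 2.054e+06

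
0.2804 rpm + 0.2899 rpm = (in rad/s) 0.05972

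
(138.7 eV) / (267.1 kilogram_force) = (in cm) 8.484e-19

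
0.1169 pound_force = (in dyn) 5.2e+04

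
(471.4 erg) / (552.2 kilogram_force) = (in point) 2.468e-05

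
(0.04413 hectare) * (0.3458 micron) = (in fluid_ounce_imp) 5.371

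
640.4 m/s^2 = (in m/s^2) 640.4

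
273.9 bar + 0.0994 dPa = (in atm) 270.3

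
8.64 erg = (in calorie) 2.065e-07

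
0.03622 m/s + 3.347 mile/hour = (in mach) 0.004501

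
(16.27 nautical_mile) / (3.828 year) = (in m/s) 0.0002496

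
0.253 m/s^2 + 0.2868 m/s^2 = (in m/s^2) 0.5398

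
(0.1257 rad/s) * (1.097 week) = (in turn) 1.327e+04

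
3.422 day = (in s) 2.957e+05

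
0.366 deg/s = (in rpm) 0.061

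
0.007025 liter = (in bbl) 4.419e-05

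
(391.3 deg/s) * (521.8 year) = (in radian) 1.124e+11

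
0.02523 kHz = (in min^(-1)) 1514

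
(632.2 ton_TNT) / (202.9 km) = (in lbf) 2.931e+06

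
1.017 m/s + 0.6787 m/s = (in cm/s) 169.6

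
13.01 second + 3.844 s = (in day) 0.0001951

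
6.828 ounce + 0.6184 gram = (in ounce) 6.85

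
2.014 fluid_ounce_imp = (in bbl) 0.0003599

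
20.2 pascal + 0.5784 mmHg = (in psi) 0.01411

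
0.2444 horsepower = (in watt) 182.2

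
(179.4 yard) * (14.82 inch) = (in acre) 0.01526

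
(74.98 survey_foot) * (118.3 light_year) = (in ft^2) 2.753e+20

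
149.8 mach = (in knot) 9.915e+04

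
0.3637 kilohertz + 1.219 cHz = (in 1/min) 2.182e+04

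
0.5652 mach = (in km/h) 692.8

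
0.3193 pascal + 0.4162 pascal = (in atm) 7.259e-06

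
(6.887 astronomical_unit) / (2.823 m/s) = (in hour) 1.014e+08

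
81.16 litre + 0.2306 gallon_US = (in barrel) 0.516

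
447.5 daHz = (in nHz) 4.475e+12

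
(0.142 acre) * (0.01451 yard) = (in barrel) 47.96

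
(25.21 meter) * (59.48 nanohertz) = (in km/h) 5.398e-06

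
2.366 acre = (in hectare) 0.9575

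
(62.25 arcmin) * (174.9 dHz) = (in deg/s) 18.15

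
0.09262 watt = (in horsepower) 0.0001242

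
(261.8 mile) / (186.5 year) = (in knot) 0.0001392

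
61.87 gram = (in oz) 2.182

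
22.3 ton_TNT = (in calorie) 2.23e+10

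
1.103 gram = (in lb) 0.002432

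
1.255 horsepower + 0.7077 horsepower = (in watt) 1464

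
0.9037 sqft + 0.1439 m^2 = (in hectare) 2.279e-05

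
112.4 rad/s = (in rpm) 1073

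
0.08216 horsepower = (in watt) 61.27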